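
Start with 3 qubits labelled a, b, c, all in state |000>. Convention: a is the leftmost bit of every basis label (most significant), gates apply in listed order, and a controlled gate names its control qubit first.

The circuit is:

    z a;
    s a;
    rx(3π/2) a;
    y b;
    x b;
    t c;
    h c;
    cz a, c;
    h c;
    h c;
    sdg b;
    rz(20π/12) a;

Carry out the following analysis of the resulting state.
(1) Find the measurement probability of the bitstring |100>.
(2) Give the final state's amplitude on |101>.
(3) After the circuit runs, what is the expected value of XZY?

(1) Outcome |100> occurs with probability 1/4. Key observation: gates 9-10 undo each other exactly, leaving only the rest of the circuit to track.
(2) The final state's coefficient on |101> equals -exp(5*I*pi/6)/2.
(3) The observable XZY averages to -1/2.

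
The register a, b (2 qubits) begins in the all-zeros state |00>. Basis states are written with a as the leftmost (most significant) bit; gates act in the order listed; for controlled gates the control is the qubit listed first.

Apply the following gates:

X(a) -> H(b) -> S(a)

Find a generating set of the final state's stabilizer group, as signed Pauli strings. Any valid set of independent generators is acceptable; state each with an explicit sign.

The final state is stabilized by the group generated by +IX, -ZI; other independent generating sets are equally valid.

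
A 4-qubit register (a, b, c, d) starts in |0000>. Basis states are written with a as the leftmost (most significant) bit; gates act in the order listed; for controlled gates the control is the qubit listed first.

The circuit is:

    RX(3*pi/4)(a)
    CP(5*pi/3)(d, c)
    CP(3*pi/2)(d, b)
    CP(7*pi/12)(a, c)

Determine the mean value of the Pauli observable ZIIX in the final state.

The observable ZIIX averages to 0.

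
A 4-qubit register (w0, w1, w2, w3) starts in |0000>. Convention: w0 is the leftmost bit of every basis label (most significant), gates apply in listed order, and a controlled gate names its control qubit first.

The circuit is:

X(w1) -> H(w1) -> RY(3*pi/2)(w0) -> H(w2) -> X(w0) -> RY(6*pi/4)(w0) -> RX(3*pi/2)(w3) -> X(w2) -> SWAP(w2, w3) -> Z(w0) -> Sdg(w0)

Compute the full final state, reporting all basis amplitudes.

The final amplitudes are 0 on |0000>, 0 on |0001>, 0 on |0010>, 0 on |0011>, 0 on |0100>, 0 on |0101>, 0 on |0110>, 0 on |0111>, -sqrt(2)*I/4 on |1000>, -sqrt(2)*I/4 on |1001>, sqrt(2)/4 on |1010>, sqrt(2)/4 on |1011>, sqrt(2)*I/4 on |1100>, sqrt(2)*I/4 on |1101>, -sqrt(2)/4 on |1110>, -sqrt(2)/4 on |1111>.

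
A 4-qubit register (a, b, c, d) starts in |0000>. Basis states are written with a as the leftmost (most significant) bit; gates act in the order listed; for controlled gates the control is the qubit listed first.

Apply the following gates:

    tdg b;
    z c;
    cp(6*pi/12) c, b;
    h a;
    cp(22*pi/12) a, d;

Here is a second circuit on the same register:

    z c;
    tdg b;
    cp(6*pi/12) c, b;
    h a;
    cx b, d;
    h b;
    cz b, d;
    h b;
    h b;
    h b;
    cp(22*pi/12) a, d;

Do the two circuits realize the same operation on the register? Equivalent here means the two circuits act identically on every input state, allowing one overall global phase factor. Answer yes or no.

No, they are not equivalent — no single phase factor reconciles the two unitaries.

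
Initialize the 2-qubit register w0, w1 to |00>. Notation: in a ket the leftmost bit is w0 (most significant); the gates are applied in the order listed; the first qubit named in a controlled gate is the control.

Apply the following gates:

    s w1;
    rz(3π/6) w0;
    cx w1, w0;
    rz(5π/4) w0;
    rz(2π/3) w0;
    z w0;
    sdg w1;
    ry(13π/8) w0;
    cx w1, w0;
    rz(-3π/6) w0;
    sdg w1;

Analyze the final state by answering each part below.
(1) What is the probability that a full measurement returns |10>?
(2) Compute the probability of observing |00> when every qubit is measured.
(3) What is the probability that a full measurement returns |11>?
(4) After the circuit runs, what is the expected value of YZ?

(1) A full measurement returns |10> with probability sin(3*pi/16)**2.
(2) A full measurement returns |00> with probability cos(3*pi/16)**2.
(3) The probability of measuring |11> is 0.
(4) In the final state, YZ has expectation sqrt(sqrt(2) + 2)/2.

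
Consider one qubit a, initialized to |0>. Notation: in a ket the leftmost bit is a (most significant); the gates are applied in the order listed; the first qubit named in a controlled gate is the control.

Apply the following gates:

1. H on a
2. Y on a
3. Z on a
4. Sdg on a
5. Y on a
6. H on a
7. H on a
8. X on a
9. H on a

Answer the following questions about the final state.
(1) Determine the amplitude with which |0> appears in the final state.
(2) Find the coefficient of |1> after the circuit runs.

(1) The final state's coefficient on |0> equals 1/2 + I/2.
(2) The amplitude on |1> is 1/2 - I/2.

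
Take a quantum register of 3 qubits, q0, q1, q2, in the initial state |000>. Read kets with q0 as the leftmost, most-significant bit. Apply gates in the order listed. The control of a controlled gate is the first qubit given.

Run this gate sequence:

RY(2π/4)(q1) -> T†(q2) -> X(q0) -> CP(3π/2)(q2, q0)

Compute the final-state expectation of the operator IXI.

The observable IXI averages to 1.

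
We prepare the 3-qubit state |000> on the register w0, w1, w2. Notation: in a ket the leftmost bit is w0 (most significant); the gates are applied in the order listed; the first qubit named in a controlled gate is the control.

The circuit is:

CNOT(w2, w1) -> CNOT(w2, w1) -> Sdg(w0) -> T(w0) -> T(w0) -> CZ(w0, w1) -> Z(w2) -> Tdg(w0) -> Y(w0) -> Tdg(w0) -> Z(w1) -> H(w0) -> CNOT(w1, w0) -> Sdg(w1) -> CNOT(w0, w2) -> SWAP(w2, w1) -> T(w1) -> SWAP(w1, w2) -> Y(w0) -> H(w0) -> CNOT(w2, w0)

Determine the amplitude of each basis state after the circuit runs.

The final amplitudes are exp(3*I*pi/4)/2 on |000>, -1/2 on |001>, 0 on |010>, 0 on |011>, -exp(3*I*pi/4)/2 on |100>, -1/2 on |101>, 0 on |110>, 0 on |111>. Key observation: gates 1-2 undo each other exactly, leaving only the rest of the circuit to track.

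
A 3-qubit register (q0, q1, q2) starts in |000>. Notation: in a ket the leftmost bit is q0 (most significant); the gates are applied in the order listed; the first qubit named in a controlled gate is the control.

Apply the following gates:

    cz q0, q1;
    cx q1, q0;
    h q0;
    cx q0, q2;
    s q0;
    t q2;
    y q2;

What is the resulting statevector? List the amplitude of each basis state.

After the circuit, the state carries amplitude sqrt(2)*I/2 on |001>, sqrt(2)*exp(I*pi/4)/2 on |100>, and 0 on every other basis state.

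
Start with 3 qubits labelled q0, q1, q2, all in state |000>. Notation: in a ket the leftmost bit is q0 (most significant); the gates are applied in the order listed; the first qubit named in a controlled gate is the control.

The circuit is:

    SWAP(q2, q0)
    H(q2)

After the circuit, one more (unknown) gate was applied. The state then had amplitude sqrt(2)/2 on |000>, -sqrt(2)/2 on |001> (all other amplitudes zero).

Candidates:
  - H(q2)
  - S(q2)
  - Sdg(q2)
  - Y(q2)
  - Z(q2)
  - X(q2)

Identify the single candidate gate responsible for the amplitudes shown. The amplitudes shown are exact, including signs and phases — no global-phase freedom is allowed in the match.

The unique candidate consistent with the amplitudes is Z(q2).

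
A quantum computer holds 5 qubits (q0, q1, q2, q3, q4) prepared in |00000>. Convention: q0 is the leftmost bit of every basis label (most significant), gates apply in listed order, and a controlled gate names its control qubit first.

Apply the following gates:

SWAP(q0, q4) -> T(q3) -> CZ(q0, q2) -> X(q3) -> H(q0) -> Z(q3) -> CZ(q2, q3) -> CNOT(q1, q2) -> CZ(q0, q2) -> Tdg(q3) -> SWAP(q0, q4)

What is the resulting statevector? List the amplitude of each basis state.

The final amplitudes are sqrt(2)*exp(3*I*pi/4)/2 on |00010>, sqrt(2)*exp(3*I*pi/4)/2 on |00011>, and 0 on every other basis state.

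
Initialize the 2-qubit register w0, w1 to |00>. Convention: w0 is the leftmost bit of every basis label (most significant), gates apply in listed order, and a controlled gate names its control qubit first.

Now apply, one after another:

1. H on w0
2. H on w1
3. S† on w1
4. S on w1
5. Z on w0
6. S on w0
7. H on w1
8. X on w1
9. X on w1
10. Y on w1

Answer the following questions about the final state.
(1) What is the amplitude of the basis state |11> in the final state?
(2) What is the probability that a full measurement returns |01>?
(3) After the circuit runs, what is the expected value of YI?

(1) The final state's coefficient on |11> equals sqrt(2)/2.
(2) The probability of measuring |01> is 1/2.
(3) The observable YI averages to -1.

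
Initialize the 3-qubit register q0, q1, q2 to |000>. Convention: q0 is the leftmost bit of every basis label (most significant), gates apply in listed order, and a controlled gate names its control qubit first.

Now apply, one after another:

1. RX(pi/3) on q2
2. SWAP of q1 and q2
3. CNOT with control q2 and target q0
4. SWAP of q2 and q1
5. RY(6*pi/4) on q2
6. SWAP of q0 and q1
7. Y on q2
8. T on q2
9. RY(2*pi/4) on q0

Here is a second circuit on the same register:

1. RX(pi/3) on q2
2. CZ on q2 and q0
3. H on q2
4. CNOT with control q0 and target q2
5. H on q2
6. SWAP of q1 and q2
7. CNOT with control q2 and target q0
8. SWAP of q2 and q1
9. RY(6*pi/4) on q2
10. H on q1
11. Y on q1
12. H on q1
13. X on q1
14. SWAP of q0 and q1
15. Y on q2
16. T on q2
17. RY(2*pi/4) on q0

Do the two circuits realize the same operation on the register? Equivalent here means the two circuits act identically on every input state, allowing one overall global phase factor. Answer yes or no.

No: there is an input state on which the two circuits produce genuinely different outputs (not merely differing by a phase).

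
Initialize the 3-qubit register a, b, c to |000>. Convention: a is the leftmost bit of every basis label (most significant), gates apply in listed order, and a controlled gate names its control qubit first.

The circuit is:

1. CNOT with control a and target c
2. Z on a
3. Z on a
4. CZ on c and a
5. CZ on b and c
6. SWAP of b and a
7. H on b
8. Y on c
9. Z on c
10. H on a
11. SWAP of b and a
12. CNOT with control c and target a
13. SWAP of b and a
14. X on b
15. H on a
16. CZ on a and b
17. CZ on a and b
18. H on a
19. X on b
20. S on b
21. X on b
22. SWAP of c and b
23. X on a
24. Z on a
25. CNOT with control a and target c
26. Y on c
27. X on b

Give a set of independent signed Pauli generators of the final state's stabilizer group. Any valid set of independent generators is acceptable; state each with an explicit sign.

One valid set of independent stabilizer generators is -YIZ, -ZIY, +IZI (any independent generating set of the same group is equally correct). Key observation: the block from step 14 through step 19 cancels to the identity and can be dropped.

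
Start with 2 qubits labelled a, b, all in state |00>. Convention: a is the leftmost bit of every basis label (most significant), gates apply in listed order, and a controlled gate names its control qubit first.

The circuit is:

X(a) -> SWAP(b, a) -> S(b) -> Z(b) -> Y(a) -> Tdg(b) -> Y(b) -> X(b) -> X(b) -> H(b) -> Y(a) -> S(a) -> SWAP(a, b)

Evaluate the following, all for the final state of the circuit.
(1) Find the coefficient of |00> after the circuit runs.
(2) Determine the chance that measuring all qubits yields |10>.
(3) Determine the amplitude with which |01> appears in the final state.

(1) The final state's coefficient on |00> equals sqrt(2)*exp(3*I*pi/4)/2.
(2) Outcome |10> occurs with probability 1/2.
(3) The final state's coefficient on |01> equals 0.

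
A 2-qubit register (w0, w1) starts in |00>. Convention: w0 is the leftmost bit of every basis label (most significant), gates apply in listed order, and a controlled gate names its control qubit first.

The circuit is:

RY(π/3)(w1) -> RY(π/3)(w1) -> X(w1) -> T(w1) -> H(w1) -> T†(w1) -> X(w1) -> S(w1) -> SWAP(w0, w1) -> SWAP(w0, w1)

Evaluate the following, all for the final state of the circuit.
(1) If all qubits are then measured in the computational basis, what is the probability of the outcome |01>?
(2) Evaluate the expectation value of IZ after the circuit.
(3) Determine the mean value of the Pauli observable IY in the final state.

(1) The probability of measuring |01> is sqrt(6)/8 + 1/2. Key observation: the block from step 9 through step 10 cancels to the identity and can be dropped.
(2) In the final state, IZ has expectation -sqrt(6)/4.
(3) The expectation value of IY is -sqrt(3)/4 + sqrt(2)/4.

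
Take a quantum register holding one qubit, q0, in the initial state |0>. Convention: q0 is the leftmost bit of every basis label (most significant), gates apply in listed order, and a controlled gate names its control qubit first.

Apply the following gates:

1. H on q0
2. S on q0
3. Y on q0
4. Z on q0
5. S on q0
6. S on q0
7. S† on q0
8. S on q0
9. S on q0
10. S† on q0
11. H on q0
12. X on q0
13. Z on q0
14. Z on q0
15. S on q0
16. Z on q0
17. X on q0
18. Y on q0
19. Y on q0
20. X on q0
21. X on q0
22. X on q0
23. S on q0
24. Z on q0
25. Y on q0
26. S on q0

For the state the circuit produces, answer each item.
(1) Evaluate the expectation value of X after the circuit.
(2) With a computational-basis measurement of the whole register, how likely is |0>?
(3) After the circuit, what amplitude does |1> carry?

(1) In the final state, X has expectation 1. Key observation: steps 17-20 multiply out to the identity, so the circuit reduces to the remaining gates.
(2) Outcome |0> occurs with probability 1/2.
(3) |1> carries amplitude -1/2 + I/2 in the final state.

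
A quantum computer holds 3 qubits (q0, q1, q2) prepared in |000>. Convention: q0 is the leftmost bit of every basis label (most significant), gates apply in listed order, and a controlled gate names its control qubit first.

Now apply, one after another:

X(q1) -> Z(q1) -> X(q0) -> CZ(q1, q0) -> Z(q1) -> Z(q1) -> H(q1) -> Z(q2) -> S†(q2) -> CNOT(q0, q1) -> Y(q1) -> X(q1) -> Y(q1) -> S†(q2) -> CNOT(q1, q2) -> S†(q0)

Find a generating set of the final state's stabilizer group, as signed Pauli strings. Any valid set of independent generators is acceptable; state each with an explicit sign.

The final state is stabilized by the group generated by -IXX, -ZII, +IZZ; other independent generating sets are equally valid.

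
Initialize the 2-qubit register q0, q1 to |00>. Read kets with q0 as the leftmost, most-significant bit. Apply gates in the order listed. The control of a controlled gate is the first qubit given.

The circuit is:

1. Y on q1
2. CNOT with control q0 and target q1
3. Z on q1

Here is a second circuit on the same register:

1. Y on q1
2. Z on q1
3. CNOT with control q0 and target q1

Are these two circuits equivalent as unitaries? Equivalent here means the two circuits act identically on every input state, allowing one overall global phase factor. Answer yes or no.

No: there is an input state on which the two circuits produce genuinely different outputs (not merely differing by a phase).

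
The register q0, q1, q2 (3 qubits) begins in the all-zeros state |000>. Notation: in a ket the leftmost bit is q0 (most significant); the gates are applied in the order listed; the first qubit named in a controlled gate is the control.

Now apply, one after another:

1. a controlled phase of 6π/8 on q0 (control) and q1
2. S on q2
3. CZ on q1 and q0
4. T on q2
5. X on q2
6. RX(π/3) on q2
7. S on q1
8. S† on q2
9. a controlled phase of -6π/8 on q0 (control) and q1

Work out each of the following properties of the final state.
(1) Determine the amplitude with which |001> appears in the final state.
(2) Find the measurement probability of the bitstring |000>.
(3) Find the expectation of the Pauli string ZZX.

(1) The amplitude on |001> is -sqrt(3)*I/2.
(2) A full measurement returns |000> with probability 1/4.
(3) In the final state, ZZX has expectation sqrt(3)/2.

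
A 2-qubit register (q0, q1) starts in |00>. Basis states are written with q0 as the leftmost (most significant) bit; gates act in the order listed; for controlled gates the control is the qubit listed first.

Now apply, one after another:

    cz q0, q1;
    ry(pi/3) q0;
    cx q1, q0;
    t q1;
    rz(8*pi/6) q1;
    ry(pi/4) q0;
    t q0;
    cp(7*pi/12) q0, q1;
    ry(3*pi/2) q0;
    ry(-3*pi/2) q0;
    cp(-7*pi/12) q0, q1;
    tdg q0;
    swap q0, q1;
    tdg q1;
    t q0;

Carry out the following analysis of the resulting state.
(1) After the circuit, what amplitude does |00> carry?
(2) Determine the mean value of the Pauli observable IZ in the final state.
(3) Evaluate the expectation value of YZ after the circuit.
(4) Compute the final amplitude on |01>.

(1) |00> carries amplitude (-sqrt(3*sqrt(2) + 6)/4 + sqrt(2 - sqrt(2))/4)*exp(I*pi/3) in the final state. Key observation: gates 7-12 undo each other exactly, leaving only the rest of the circuit to track.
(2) The expectation value of IZ is -sqrt(6)/4 + sqrt(2)/4.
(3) The observable YZ averages to 0.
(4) The amplitude on |01> is (-sqrt(sqrt(2) + 2)/4 - sqrt(6 - 3*sqrt(2))/4)*exp(I*pi/12).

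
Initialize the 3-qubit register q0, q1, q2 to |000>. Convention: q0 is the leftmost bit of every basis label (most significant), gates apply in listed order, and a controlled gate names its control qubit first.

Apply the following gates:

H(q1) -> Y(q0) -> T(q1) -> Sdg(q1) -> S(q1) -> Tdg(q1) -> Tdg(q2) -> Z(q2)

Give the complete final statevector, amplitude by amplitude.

After the circuit, the state carries amplitude sqrt(2)*I/2 on |100>, sqrt(2)*I/2 on |110>, and 0 on every other basis state. Key observation: the block from step 3 through step 6 cancels to the identity and can be dropped.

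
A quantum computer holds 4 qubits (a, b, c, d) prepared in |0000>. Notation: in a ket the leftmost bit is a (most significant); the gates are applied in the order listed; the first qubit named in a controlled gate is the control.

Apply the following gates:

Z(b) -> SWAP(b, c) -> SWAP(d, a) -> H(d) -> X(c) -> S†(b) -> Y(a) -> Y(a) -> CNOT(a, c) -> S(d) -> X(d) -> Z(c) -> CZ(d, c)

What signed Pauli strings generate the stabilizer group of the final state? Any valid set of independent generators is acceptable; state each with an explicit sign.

One valid set of independent stabilizer generators is +IIIY, +ZIII, +IZII, -IIZI (any independent generating set of the same group is equally correct).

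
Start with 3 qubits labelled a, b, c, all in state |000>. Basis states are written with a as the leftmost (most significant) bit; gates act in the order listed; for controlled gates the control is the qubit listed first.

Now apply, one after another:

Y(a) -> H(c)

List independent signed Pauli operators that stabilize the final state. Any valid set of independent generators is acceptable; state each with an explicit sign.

The stabilizer group can be generated by +IIX, -ZII, +IZI, among other valid generating sets.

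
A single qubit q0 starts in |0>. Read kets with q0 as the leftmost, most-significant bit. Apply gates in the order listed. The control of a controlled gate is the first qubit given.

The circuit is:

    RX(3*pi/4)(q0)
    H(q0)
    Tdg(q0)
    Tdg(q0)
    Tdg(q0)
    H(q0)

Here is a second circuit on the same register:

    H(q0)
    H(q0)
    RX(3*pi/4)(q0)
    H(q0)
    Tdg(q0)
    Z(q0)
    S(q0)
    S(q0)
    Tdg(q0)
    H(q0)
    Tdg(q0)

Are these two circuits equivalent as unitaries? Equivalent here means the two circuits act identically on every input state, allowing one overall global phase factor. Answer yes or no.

No: there is an input state on which the two circuits produce genuinely different outputs (not merely differing by a phase).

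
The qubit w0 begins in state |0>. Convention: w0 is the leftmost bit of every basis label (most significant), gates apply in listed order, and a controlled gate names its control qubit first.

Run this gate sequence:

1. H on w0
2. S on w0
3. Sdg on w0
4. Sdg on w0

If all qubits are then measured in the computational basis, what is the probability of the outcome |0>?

The probability of measuring |0> is 1/2. Key observation: gates 2-3 undo each other exactly, leaving only the rest of the circuit to track.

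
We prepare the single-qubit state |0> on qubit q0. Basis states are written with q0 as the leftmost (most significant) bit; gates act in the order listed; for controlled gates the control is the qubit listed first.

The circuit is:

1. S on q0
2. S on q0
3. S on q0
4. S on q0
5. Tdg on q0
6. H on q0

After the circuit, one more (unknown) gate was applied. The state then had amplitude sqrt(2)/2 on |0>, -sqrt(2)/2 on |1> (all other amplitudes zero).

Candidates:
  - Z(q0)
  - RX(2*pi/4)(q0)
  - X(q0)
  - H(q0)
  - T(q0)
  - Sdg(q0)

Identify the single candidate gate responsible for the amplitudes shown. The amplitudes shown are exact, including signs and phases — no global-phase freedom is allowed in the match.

It was Z(q0) that produced the state shown. Key observation: steps 1-4 multiply out to the identity, so the circuit reduces to the remaining gates.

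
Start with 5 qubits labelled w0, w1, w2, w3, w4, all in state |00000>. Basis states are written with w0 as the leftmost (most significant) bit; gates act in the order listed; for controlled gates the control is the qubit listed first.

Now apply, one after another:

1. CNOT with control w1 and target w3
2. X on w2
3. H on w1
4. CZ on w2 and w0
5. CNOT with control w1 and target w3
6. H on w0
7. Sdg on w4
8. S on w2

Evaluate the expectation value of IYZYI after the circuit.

The observable IYZYI averages to 1.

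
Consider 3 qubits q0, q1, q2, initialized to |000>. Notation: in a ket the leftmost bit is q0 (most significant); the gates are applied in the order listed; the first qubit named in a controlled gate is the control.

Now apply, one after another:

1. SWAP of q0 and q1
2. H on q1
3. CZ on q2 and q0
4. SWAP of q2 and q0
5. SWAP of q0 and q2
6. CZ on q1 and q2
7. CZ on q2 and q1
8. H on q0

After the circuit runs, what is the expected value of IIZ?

In the final state, IIZ has expectation 1.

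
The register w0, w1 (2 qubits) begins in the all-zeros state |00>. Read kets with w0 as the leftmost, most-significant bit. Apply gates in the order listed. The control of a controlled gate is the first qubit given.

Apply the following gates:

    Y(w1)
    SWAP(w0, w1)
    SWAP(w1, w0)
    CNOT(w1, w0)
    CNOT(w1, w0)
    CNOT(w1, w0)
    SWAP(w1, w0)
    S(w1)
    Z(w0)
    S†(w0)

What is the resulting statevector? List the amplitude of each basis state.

The resulting statevector has amplitude -I on |11>, and 0 on every other basis state.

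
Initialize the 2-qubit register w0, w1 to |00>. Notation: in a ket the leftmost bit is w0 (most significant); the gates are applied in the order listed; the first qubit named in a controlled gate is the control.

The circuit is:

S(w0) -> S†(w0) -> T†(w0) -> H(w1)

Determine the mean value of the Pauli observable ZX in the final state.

The observable ZX averages to 1. Key observation: gates 1-2 undo each other exactly, leaving only the rest of the circuit to track.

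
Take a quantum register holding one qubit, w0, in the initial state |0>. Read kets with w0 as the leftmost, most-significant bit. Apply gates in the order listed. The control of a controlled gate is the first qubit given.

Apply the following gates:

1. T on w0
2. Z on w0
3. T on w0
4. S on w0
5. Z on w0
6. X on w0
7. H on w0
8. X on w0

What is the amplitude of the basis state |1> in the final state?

|1> carries amplitude sqrt(2)/2 in the final state.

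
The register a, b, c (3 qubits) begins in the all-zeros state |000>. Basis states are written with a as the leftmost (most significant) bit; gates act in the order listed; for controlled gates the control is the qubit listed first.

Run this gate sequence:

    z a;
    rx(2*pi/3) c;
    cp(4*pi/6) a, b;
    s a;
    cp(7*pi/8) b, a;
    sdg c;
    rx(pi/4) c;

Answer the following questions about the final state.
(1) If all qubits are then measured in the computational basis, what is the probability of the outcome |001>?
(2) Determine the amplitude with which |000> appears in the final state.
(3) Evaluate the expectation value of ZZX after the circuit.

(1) Outcome |001> occurs with probability sqrt(2)/8 + 1/2.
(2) |000> carries amplitude sqrt(sqrt(2) + 2)/4 + I*sqrt(6 - 3*sqrt(2))/4 in the final state.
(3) The observable ZZX averages to -sqrt(3)/2.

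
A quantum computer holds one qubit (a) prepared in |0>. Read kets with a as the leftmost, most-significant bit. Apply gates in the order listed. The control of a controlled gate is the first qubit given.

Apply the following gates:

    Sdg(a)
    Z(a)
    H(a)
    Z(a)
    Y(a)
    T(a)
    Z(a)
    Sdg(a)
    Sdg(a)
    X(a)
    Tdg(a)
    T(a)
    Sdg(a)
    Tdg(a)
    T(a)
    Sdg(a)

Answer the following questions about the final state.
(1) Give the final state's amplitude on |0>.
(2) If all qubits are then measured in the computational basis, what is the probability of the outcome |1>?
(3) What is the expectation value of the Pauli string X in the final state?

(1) |0> carries amplitude sqrt(2)*exp(3*I*pi/4)/2 in the final state.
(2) Outcome |1> occurs with probability 1/2.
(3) In the final state, X has expectation -sqrt(2)/2.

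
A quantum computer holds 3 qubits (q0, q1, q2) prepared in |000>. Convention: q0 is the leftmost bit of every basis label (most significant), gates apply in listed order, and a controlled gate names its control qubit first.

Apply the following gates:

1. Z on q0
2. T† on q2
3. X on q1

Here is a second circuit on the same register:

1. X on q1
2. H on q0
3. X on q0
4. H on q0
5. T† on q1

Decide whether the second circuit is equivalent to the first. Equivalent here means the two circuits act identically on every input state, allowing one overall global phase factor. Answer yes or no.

No — the two circuits implement different unitaries, even allowing a global phase.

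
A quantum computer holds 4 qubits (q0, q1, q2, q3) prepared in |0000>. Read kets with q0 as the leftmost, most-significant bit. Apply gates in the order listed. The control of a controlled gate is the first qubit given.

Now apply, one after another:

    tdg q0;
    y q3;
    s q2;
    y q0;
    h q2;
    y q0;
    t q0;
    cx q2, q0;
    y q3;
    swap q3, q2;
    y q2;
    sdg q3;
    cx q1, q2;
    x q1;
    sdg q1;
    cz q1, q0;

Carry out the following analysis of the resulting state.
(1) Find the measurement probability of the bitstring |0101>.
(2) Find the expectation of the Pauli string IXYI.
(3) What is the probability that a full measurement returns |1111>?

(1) Outcome |0101> occurs with probability 0.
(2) In the final state, IXYI has expectation 0.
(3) The probability of measuring |1111> is 1/2.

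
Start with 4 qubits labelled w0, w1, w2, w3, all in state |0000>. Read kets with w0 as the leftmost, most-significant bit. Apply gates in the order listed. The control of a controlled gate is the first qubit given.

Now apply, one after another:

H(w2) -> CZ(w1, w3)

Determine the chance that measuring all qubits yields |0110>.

A full measurement returns |0110> with probability 0.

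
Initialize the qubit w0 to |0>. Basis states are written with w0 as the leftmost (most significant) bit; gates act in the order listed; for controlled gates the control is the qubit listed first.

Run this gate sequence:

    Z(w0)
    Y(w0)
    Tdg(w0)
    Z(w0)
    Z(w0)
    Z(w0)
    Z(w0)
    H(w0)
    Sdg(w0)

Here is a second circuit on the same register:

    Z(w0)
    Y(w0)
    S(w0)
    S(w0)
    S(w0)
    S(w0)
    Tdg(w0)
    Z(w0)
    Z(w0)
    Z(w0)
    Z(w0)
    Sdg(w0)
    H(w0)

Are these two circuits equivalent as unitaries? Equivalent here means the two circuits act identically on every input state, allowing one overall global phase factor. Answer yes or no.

No: there is an input state on which the two circuits produce genuinely different outputs (not merely differing by a phase).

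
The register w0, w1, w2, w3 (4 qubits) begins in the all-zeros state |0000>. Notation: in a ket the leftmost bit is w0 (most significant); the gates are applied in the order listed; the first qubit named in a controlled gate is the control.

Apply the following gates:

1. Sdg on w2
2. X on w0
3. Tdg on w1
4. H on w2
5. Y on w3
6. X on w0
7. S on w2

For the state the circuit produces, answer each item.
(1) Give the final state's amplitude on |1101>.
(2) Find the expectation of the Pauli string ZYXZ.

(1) The amplitude on |1101> is 0.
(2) In the final state, ZYXZ has expectation 0.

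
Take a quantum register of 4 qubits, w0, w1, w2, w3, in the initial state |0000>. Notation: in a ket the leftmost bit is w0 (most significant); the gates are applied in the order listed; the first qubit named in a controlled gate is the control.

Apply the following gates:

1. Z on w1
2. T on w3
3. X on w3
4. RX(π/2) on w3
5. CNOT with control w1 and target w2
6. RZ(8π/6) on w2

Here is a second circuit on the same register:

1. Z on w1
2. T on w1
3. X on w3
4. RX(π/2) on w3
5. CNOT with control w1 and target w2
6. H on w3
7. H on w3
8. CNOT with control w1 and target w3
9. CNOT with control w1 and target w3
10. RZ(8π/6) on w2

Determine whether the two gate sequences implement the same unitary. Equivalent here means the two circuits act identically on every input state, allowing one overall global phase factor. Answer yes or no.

No — the two circuits implement different unitaries, even allowing a global phase.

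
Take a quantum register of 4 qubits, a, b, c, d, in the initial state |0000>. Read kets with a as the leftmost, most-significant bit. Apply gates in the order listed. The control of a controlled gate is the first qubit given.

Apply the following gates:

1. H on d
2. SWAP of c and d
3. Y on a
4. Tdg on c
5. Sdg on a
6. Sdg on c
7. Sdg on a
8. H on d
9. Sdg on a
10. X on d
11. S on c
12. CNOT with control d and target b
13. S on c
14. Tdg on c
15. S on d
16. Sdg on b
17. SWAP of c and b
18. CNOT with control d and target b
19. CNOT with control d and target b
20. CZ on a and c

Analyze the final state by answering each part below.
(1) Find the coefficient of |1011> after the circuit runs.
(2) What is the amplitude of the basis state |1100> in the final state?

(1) The amplitude on |1011> is 1/2.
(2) The amplitude on |1100> is -1/2.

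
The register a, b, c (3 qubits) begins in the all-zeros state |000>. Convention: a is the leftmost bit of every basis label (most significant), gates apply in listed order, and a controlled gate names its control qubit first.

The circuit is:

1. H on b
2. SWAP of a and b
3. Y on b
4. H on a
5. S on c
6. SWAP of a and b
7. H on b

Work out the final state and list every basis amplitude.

After the circuit, the state carries amplitude sqrt(2)*I/2 on |100>, sqrt(2)*I/2 on |110>, and 0 on every other basis state.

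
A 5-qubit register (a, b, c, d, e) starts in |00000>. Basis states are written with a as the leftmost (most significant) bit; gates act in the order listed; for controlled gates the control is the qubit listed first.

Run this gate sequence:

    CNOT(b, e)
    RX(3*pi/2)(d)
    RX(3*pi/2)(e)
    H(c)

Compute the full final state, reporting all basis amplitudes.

The resulting statevector has amplitude sqrt(2)/4 on |00000>, sqrt(2)*I/4 on |00001>, sqrt(2)*I/4 on |00010>, -sqrt(2)/4 on |00011>, sqrt(2)/4 on |00100>, sqrt(2)*I/4 on |00101>, sqrt(2)*I/4 on |00110>, -sqrt(2)/4 on |00111>, and 0 on every other basis state.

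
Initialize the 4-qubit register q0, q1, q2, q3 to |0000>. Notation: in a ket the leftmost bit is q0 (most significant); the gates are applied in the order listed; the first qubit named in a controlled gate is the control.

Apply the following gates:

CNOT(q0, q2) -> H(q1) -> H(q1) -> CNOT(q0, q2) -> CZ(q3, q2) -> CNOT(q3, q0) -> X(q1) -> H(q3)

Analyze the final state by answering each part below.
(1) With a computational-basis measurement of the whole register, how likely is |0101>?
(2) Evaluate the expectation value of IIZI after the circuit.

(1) A full measurement returns |0101> with probability 1/2. Key observation: steps 1-4 multiply out to the identity, so the circuit reduces to the remaining gates.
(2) In the final state, IIZI has expectation 1.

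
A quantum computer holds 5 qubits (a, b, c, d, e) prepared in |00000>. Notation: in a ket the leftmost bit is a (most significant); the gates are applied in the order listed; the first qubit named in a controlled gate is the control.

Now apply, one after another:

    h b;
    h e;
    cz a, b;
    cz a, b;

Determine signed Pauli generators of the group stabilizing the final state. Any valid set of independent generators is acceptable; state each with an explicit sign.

The final state is stabilized by the group generated by +IXIII, +IIIIX, +ZIIII, +IIZII, +IIIZI; other independent generating sets are equally valid. Key observation: gates 3-4 undo each other exactly, leaving only the rest of the circuit to track.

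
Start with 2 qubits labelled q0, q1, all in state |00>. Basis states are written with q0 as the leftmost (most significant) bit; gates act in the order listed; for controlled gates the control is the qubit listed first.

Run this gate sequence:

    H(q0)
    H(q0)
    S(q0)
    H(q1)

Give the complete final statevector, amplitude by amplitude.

After the circuit, the state carries amplitude sqrt(2)/2 on |00>, sqrt(2)/2 on |01>, 0 on |10>, 0 on |11>.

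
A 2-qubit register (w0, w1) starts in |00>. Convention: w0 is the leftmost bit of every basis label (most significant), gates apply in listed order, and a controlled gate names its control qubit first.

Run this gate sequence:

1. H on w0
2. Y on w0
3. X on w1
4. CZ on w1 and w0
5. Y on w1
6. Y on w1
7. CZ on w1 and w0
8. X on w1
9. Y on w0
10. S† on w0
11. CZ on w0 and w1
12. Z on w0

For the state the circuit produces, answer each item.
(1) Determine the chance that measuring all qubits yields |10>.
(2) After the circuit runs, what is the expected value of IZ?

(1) A full measurement returns |10> with probability 1/2. Key observation: gates 2-9 undo each other exactly, leaving only the rest of the circuit to track.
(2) The observable IZ averages to 1.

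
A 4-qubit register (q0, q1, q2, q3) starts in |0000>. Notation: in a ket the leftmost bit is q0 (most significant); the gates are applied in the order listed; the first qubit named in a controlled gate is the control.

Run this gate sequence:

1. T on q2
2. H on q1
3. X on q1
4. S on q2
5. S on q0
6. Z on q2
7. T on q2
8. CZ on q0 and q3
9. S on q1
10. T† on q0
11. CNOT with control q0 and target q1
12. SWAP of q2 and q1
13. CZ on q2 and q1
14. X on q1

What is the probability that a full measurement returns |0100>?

A full measurement returns |0100> with probability 1/2.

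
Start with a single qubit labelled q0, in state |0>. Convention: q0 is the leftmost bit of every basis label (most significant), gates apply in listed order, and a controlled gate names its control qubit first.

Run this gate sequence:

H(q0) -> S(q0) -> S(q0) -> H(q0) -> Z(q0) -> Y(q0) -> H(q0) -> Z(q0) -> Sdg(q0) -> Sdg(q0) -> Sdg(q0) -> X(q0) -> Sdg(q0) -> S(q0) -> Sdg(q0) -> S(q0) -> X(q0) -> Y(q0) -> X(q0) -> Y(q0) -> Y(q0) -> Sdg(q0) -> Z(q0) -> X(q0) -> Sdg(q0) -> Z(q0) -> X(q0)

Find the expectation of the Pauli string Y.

The expectation value of Y is 1. Key observation: the block from step 13 through step 16 cancels to the identity and can be dropped.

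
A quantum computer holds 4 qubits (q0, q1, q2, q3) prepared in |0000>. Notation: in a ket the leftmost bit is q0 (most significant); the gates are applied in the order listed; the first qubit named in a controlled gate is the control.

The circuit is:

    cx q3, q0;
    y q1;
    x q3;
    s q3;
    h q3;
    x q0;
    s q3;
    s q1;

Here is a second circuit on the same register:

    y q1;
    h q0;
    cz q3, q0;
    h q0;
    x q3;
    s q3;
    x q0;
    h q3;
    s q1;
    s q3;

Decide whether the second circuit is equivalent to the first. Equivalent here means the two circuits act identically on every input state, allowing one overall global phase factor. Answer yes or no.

Yes, they are equivalent — the unitaries differ by at most a global phase.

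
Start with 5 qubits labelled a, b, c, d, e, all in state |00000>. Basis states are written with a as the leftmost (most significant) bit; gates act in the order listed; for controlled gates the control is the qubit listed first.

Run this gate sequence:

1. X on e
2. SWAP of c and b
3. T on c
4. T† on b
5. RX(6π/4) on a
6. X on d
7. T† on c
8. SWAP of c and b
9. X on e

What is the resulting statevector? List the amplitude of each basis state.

The resulting statevector has amplitude -sqrt(2)/2 on |00010>, -sqrt(2)*I/2 on |10010>, and 0 on every other basis state.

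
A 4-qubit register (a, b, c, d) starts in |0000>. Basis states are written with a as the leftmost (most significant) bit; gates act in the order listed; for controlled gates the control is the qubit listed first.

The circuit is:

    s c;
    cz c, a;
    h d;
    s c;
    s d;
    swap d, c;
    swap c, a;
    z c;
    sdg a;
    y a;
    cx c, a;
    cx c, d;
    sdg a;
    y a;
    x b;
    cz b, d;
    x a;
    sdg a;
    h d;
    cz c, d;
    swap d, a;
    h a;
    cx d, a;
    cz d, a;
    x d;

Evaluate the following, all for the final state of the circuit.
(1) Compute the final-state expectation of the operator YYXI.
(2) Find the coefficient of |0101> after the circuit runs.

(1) In the final state, YYXI has expectation 0.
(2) The final state's coefficient on |0101> equals sqrt(2)/2.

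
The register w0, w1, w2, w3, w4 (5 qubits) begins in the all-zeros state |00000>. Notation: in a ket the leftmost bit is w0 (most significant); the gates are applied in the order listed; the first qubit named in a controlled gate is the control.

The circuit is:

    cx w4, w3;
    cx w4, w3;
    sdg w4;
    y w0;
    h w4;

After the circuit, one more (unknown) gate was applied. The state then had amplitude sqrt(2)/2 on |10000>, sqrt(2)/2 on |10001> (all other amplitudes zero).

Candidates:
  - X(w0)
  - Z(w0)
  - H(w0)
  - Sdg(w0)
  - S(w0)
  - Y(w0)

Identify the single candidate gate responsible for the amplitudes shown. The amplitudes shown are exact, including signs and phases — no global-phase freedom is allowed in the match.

It was Sdg(w0) that produced the state shown. Key observation: gates 1-2 undo each other exactly, leaving only the rest of the circuit to track.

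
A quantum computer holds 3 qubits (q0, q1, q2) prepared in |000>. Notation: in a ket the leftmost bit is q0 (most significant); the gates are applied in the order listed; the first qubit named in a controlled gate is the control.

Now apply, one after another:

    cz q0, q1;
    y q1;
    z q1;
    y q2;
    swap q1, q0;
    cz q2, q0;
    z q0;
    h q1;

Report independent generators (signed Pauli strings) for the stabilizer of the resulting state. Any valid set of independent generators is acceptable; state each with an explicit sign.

One valid set of independent stabilizer generators is +IXI, -ZII, -IIZ (any independent generating set of the same group is equally correct).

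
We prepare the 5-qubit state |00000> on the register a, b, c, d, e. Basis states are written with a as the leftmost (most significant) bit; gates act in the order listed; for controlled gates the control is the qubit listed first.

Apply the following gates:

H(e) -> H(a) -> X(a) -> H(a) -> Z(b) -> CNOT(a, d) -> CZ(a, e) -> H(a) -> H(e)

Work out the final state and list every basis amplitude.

The final amplitudes are sqrt(2)/2 on |00000>, sqrt(2)/2 on |10000>, and 0 on every other basis state.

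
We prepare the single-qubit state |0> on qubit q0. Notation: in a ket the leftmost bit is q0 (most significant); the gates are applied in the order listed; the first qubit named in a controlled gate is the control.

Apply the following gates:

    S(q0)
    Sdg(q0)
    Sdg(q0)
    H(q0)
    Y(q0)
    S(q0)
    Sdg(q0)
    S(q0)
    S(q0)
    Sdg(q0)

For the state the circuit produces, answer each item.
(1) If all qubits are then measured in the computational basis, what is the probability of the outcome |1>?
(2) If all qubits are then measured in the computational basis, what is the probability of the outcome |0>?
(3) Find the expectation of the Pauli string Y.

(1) The probability of measuring |1> is 1/2.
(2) The probability of measuring |0> is 1/2.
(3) In the final state, Y has expectation -1.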